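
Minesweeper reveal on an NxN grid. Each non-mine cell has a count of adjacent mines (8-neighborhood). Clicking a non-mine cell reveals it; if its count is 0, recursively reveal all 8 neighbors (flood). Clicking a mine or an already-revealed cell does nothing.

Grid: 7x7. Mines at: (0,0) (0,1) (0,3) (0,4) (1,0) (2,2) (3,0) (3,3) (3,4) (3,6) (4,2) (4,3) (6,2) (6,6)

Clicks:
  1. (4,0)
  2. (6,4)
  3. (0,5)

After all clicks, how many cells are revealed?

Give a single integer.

Click 1 (4,0) count=1: revealed 1 new [(4,0)] -> total=1
Click 2 (6,4) count=0: revealed 6 new [(5,3) (5,4) (5,5) (6,3) (6,4) (6,5)] -> total=7
Click 3 (0,5) count=1: revealed 1 new [(0,5)] -> total=8

Answer: 8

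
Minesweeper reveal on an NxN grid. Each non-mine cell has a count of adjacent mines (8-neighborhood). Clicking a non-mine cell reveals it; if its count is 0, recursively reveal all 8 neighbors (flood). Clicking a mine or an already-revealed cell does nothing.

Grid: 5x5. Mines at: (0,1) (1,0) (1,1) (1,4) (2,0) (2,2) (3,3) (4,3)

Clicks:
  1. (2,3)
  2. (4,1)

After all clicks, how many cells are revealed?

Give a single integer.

Answer: 7

Derivation:
Click 1 (2,3) count=3: revealed 1 new [(2,3)] -> total=1
Click 2 (4,1) count=0: revealed 6 new [(3,0) (3,1) (3,2) (4,0) (4,1) (4,2)] -> total=7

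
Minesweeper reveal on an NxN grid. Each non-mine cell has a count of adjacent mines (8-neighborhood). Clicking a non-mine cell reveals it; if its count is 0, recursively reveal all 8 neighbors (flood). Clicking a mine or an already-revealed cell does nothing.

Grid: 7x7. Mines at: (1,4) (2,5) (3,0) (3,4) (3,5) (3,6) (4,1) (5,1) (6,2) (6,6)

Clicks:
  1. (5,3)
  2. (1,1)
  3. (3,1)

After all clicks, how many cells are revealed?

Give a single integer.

Answer: 16

Derivation:
Click 1 (5,3) count=1: revealed 1 new [(5,3)] -> total=1
Click 2 (1,1) count=0: revealed 15 new [(0,0) (0,1) (0,2) (0,3) (1,0) (1,1) (1,2) (1,3) (2,0) (2,1) (2,2) (2,3) (3,1) (3,2) (3,3)] -> total=16
Click 3 (3,1) count=2: revealed 0 new [(none)] -> total=16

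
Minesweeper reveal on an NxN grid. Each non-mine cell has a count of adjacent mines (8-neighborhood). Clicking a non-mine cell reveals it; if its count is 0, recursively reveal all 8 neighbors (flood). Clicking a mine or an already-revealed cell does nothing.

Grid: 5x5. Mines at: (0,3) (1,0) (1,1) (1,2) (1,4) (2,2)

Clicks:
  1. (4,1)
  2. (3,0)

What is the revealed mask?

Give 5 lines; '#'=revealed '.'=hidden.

Click 1 (4,1) count=0: revealed 14 new [(2,0) (2,1) (2,3) (2,4) (3,0) (3,1) (3,2) (3,3) (3,4) (4,0) (4,1) (4,2) (4,3) (4,4)] -> total=14
Click 2 (3,0) count=0: revealed 0 new [(none)] -> total=14

Answer: .....
.....
##.##
#####
#####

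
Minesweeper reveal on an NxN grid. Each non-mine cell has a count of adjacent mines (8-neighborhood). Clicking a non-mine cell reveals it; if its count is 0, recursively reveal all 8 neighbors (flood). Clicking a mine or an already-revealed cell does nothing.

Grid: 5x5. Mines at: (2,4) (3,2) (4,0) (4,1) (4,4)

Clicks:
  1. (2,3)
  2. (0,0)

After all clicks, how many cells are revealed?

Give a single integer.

Answer: 16

Derivation:
Click 1 (2,3) count=2: revealed 1 new [(2,3)] -> total=1
Click 2 (0,0) count=0: revealed 15 new [(0,0) (0,1) (0,2) (0,3) (0,4) (1,0) (1,1) (1,2) (1,3) (1,4) (2,0) (2,1) (2,2) (3,0) (3,1)] -> total=16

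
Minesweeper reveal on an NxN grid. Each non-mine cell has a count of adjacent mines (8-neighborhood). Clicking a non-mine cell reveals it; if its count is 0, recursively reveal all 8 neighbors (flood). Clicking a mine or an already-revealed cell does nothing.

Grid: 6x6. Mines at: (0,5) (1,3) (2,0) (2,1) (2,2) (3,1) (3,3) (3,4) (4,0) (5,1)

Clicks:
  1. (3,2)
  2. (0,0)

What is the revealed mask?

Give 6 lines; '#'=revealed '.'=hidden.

Click 1 (3,2) count=4: revealed 1 new [(3,2)] -> total=1
Click 2 (0,0) count=0: revealed 6 new [(0,0) (0,1) (0,2) (1,0) (1,1) (1,2)] -> total=7

Answer: ###...
###...
......
..#...
......
......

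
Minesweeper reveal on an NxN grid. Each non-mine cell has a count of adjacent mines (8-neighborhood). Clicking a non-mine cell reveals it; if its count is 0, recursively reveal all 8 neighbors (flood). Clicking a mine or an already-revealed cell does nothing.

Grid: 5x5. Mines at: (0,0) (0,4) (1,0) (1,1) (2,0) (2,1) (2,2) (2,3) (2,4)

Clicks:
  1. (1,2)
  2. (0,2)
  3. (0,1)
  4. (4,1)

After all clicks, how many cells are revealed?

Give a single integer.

Answer: 13

Derivation:
Click 1 (1,2) count=4: revealed 1 new [(1,2)] -> total=1
Click 2 (0,2) count=1: revealed 1 new [(0,2)] -> total=2
Click 3 (0,1) count=3: revealed 1 new [(0,1)] -> total=3
Click 4 (4,1) count=0: revealed 10 new [(3,0) (3,1) (3,2) (3,3) (3,4) (4,0) (4,1) (4,2) (4,3) (4,4)] -> total=13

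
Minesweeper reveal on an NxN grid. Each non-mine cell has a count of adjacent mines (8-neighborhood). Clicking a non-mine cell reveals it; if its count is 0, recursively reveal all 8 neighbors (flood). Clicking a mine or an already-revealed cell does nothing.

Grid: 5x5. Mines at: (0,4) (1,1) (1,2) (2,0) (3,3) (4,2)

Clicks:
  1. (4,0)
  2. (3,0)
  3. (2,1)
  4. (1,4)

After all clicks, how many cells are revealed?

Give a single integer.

Click 1 (4,0) count=0: revealed 4 new [(3,0) (3,1) (4,0) (4,1)] -> total=4
Click 2 (3,0) count=1: revealed 0 new [(none)] -> total=4
Click 3 (2,1) count=3: revealed 1 new [(2,1)] -> total=5
Click 4 (1,4) count=1: revealed 1 new [(1,4)] -> total=6

Answer: 6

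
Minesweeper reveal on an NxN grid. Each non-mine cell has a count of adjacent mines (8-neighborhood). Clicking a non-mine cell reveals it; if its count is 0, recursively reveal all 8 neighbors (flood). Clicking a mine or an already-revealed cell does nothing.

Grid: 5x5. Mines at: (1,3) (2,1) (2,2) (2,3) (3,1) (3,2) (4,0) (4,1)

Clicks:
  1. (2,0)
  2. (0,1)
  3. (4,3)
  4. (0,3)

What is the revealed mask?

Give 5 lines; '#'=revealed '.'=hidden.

Answer: ####.
###..
#....
.....
...#.

Derivation:
Click 1 (2,0) count=2: revealed 1 new [(2,0)] -> total=1
Click 2 (0,1) count=0: revealed 6 new [(0,0) (0,1) (0,2) (1,0) (1,1) (1,2)] -> total=7
Click 3 (4,3) count=1: revealed 1 new [(4,3)] -> total=8
Click 4 (0,3) count=1: revealed 1 new [(0,3)] -> total=9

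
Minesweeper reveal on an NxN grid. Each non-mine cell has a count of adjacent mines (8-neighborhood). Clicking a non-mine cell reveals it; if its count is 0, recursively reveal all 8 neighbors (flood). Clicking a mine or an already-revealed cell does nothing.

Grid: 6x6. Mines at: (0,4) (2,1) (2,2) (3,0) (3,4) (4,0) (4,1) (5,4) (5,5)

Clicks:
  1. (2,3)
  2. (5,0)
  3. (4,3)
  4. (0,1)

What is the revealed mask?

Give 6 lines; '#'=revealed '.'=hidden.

Click 1 (2,3) count=2: revealed 1 new [(2,3)] -> total=1
Click 2 (5,0) count=2: revealed 1 new [(5,0)] -> total=2
Click 3 (4,3) count=2: revealed 1 new [(4,3)] -> total=3
Click 4 (0,1) count=0: revealed 8 new [(0,0) (0,1) (0,2) (0,3) (1,0) (1,1) (1,2) (1,3)] -> total=11

Answer: ####..
####..
...#..
......
...#..
#.....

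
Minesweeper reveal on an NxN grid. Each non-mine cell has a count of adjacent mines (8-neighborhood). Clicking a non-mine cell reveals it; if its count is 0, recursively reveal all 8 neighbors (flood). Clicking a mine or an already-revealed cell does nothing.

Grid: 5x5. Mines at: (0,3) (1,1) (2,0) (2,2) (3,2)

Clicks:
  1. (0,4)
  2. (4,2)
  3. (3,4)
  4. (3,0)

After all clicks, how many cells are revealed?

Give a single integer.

Answer: 11

Derivation:
Click 1 (0,4) count=1: revealed 1 new [(0,4)] -> total=1
Click 2 (4,2) count=1: revealed 1 new [(4,2)] -> total=2
Click 3 (3,4) count=0: revealed 8 new [(1,3) (1,4) (2,3) (2,4) (3,3) (3,4) (4,3) (4,4)] -> total=10
Click 4 (3,0) count=1: revealed 1 new [(3,0)] -> total=11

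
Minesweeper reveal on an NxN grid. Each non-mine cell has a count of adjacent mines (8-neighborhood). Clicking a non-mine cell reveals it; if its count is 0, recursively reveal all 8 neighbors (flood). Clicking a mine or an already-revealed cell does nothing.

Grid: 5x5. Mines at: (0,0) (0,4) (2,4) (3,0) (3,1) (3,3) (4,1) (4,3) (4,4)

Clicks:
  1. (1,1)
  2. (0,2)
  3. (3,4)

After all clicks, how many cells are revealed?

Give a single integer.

Answer: 10

Derivation:
Click 1 (1,1) count=1: revealed 1 new [(1,1)] -> total=1
Click 2 (0,2) count=0: revealed 8 new [(0,1) (0,2) (0,3) (1,2) (1,3) (2,1) (2,2) (2,3)] -> total=9
Click 3 (3,4) count=4: revealed 1 new [(3,4)] -> total=10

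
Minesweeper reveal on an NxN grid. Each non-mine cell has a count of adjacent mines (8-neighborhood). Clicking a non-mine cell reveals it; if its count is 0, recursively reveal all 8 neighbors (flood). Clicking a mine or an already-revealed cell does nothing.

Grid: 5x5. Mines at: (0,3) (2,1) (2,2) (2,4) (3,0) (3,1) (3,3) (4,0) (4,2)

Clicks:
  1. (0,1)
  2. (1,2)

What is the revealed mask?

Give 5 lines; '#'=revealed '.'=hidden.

Answer: ###..
###..
.....
.....
.....

Derivation:
Click 1 (0,1) count=0: revealed 6 new [(0,0) (0,1) (0,2) (1,0) (1,1) (1,2)] -> total=6
Click 2 (1,2) count=3: revealed 0 new [(none)] -> total=6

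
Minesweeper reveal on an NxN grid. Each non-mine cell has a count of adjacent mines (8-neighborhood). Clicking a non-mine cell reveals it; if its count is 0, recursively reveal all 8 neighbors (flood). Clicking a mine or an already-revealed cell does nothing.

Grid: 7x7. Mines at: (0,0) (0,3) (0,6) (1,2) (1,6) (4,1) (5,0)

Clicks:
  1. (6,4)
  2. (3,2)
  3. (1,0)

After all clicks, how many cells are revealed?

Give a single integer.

Answer: 31

Derivation:
Click 1 (6,4) count=0: revealed 30 new [(1,3) (1,4) (1,5) (2,2) (2,3) (2,4) (2,5) (2,6) (3,2) (3,3) (3,4) (3,5) (3,6) (4,2) (4,3) (4,4) (4,5) (4,6) (5,1) (5,2) (5,3) (5,4) (5,5) (5,6) (6,1) (6,2) (6,3) (6,4) (6,5) (6,6)] -> total=30
Click 2 (3,2) count=1: revealed 0 new [(none)] -> total=30
Click 3 (1,0) count=1: revealed 1 new [(1,0)] -> total=31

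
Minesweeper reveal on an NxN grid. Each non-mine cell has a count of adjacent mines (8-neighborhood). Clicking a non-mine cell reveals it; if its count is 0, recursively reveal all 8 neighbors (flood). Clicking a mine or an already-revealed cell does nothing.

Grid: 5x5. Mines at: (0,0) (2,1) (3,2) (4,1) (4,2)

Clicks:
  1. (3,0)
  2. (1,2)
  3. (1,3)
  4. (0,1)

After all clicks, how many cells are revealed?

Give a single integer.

Click 1 (3,0) count=2: revealed 1 new [(3,0)] -> total=1
Click 2 (1,2) count=1: revealed 1 new [(1,2)] -> total=2
Click 3 (1,3) count=0: revealed 14 new [(0,1) (0,2) (0,3) (0,4) (1,1) (1,3) (1,4) (2,2) (2,3) (2,4) (3,3) (3,4) (4,3) (4,4)] -> total=16
Click 4 (0,1) count=1: revealed 0 new [(none)] -> total=16

Answer: 16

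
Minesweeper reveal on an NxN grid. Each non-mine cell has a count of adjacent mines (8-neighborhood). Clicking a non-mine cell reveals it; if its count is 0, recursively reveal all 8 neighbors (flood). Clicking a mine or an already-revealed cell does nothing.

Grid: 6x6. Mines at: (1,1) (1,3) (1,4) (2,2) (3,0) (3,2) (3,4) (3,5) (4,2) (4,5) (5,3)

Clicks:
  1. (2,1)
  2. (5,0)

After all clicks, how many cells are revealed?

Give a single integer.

Answer: 5

Derivation:
Click 1 (2,1) count=4: revealed 1 new [(2,1)] -> total=1
Click 2 (5,0) count=0: revealed 4 new [(4,0) (4,1) (5,0) (5,1)] -> total=5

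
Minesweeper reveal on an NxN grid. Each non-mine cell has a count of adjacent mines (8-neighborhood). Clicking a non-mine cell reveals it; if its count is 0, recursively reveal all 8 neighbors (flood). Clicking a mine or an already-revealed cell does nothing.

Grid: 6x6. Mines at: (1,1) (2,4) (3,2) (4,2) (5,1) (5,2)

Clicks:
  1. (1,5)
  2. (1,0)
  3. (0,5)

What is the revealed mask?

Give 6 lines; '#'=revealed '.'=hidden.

Answer: ..####
#.####
......
......
......
......

Derivation:
Click 1 (1,5) count=1: revealed 1 new [(1,5)] -> total=1
Click 2 (1,0) count=1: revealed 1 new [(1,0)] -> total=2
Click 3 (0,5) count=0: revealed 7 new [(0,2) (0,3) (0,4) (0,5) (1,2) (1,3) (1,4)] -> total=9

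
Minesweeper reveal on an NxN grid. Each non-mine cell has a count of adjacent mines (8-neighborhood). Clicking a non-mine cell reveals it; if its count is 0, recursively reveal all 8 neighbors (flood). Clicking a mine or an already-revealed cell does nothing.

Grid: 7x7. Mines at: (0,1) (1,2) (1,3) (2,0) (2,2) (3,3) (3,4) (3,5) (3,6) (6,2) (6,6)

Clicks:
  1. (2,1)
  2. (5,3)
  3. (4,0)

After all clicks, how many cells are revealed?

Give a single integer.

Answer: 13

Derivation:
Click 1 (2,1) count=3: revealed 1 new [(2,1)] -> total=1
Click 2 (5,3) count=1: revealed 1 new [(5,3)] -> total=2
Click 3 (4,0) count=0: revealed 11 new [(3,0) (3,1) (3,2) (4,0) (4,1) (4,2) (5,0) (5,1) (5,2) (6,0) (6,1)] -> total=13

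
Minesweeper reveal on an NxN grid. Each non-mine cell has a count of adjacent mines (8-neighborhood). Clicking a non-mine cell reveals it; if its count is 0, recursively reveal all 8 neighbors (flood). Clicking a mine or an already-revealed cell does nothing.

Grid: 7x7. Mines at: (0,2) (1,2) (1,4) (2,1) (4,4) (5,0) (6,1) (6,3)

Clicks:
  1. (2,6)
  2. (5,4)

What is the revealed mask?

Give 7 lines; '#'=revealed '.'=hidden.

Click 1 (2,6) count=0: revealed 16 new [(0,5) (0,6) (1,5) (1,6) (2,5) (2,6) (3,5) (3,6) (4,5) (4,6) (5,4) (5,5) (5,6) (6,4) (6,5) (6,6)] -> total=16
Click 2 (5,4) count=2: revealed 0 new [(none)] -> total=16

Answer: .....##
.....##
.....##
.....##
.....##
....###
....###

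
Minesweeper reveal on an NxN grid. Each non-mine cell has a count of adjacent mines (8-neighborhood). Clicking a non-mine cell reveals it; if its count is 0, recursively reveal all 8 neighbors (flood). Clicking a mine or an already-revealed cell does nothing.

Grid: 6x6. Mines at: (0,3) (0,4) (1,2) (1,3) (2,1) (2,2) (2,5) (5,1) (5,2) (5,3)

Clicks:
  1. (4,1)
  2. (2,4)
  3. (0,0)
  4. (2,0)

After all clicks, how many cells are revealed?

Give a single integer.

Click 1 (4,1) count=2: revealed 1 new [(4,1)] -> total=1
Click 2 (2,4) count=2: revealed 1 new [(2,4)] -> total=2
Click 3 (0,0) count=0: revealed 4 new [(0,0) (0,1) (1,0) (1,1)] -> total=6
Click 4 (2,0) count=1: revealed 1 new [(2,0)] -> total=7

Answer: 7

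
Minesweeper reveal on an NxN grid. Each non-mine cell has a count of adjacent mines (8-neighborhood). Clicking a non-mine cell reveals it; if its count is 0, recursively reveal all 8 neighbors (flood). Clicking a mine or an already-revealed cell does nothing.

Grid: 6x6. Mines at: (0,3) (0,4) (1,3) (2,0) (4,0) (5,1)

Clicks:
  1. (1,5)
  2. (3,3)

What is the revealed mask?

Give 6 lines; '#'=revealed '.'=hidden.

Click 1 (1,5) count=1: revealed 1 new [(1,5)] -> total=1
Click 2 (3,3) count=0: revealed 20 new [(1,4) (2,1) (2,2) (2,3) (2,4) (2,5) (3,1) (3,2) (3,3) (3,4) (3,5) (4,1) (4,2) (4,3) (4,4) (4,5) (5,2) (5,3) (5,4) (5,5)] -> total=21

Answer: ......
....##
.#####
.#####
.#####
..####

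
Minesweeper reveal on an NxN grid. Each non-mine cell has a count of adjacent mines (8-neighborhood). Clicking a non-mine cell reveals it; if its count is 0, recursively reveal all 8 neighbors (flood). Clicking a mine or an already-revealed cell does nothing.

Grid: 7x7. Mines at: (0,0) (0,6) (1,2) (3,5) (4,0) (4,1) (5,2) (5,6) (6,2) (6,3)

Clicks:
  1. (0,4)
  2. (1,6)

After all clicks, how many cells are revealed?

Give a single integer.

Answer: 10

Derivation:
Click 1 (0,4) count=0: revealed 9 new [(0,3) (0,4) (0,5) (1,3) (1,4) (1,5) (2,3) (2,4) (2,5)] -> total=9
Click 2 (1,6) count=1: revealed 1 new [(1,6)] -> total=10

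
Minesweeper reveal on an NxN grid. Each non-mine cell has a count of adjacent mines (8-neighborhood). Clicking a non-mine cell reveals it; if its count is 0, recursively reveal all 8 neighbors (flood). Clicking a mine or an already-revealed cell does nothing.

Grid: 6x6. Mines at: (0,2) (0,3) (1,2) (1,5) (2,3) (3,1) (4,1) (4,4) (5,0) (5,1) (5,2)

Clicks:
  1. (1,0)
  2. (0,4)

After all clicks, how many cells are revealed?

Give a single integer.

Answer: 7

Derivation:
Click 1 (1,0) count=0: revealed 6 new [(0,0) (0,1) (1,0) (1,1) (2,0) (2,1)] -> total=6
Click 2 (0,4) count=2: revealed 1 new [(0,4)] -> total=7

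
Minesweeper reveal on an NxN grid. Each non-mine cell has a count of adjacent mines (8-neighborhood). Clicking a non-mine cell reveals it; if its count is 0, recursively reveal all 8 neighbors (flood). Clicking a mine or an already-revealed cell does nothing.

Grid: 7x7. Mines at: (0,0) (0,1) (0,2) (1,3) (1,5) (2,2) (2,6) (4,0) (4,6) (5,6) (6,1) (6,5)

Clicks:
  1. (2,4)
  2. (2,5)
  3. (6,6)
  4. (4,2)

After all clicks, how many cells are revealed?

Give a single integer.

Answer: 22

Derivation:
Click 1 (2,4) count=2: revealed 1 new [(2,4)] -> total=1
Click 2 (2,5) count=2: revealed 1 new [(2,5)] -> total=2
Click 3 (6,6) count=2: revealed 1 new [(6,6)] -> total=3
Click 4 (4,2) count=0: revealed 19 new [(2,3) (3,1) (3,2) (3,3) (3,4) (3,5) (4,1) (4,2) (4,3) (4,4) (4,5) (5,1) (5,2) (5,3) (5,4) (5,5) (6,2) (6,3) (6,4)] -> total=22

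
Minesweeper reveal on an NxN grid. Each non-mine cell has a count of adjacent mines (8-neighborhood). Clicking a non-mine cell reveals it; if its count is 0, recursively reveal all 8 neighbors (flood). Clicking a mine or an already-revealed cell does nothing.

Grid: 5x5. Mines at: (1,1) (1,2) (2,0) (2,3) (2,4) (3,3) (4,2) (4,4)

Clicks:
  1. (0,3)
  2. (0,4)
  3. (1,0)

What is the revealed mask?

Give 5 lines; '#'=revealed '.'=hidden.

Answer: ...##
#..##
.....
.....
.....

Derivation:
Click 1 (0,3) count=1: revealed 1 new [(0,3)] -> total=1
Click 2 (0,4) count=0: revealed 3 new [(0,4) (1,3) (1,4)] -> total=4
Click 3 (1,0) count=2: revealed 1 new [(1,0)] -> total=5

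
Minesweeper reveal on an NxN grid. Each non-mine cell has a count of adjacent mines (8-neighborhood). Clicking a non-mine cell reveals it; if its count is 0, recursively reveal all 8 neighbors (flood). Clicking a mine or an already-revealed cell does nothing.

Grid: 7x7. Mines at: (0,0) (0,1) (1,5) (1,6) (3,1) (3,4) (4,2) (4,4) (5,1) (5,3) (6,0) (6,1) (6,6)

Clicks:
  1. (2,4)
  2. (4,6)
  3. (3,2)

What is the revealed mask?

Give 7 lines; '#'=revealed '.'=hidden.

Answer: .......
.......
....###
..#..##
.....##
.....##
.......

Derivation:
Click 1 (2,4) count=2: revealed 1 new [(2,4)] -> total=1
Click 2 (4,6) count=0: revealed 8 new [(2,5) (2,6) (3,5) (3,6) (4,5) (4,6) (5,5) (5,6)] -> total=9
Click 3 (3,2) count=2: revealed 1 new [(3,2)] -> total=10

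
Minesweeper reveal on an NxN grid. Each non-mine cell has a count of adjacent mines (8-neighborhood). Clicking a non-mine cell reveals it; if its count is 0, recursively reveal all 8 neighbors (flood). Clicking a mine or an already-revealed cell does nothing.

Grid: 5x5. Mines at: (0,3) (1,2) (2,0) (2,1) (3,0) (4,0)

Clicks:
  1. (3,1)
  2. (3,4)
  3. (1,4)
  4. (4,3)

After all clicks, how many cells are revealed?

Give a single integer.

Click 1 (3,1) count=4: revealed 1 new [(3,1)] -> total=1
Click 2 (3,4) count=0: revealed 12 new [(1,3) (1,4) (2,2) (2,3) (2,4) (3,2) (3,3) (3,4) (4,1) (4,2) (4,3) (4,4)] -> total=13
Click 3 (1,4) count=1: revealed 0 new [(none)] -> total=13
Click 4 (4,3) count=0: revealed 0 new [(none)] -> total=13

Answer: 13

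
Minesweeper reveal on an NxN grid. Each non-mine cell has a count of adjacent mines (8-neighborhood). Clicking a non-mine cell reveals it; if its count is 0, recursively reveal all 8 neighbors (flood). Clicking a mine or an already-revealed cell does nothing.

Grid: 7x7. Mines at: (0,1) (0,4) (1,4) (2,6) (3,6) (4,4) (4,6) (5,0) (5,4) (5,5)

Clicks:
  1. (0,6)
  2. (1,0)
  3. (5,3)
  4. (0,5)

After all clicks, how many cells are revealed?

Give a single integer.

Click 1 (0,6) count=0: revealed 4 new [(0,5) (0,6) (1,5) (1,6)] -> total=4
Click 2 (1,0) count=1: revealed 1 new [(1,0)] -> total=5
Click 3 (5,3) count=2: revealed 1 new [(5,3)] -> total=6
Click 4 (0,5) count=2: revealed 0 new [(none)] -> total=6

Answer: 6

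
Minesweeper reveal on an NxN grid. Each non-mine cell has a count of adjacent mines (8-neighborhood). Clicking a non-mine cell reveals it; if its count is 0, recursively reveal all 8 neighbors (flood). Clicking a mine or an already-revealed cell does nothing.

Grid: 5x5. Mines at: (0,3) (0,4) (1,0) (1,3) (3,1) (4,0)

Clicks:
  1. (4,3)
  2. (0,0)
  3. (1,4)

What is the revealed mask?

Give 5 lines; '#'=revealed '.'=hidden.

Answer: #....
....#
..###
..###
..###

Derivation:
Click 1 (4,3) count=0: revealed 9 new [(2,2) (2,3) (2,4) (3,2) (3,3) (3,4) (4,2) (4,3) (4,4)] -> total=9
Click 2 (0,0) count=1: revealed 1 new [(0,0)] -> total=10
Click 3 (1,4) count=3: revealed 1 new [(1,4)] -> total=11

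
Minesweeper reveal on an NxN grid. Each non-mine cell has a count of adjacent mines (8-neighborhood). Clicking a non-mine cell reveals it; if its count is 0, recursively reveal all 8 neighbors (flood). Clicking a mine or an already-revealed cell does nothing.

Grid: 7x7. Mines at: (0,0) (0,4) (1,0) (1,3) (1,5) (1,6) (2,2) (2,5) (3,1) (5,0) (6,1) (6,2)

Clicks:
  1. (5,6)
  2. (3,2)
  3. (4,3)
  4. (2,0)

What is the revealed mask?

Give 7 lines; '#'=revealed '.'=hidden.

Answer: .......
.......
#......
..#####
..#####
..#####
...####

Derivation:
Click 1 (5,6) count=0: revealed 19 new [(3,2) (3,3) (3,4) (3,5) (3,6) (4,2) (4,3) (4,4) (4,5) (4,6) (5,2) (5,3) (5,4) (5,5) (5,6) (6,3) (6,4) (6,5) (6,6)] -> total=19
Click 2 (3,2) count=2: revealed 0 new [(none)] -> total=19
Click 3 (4,3) count=0: revealed 0 new [(none)] -> total=19
Click 4 (2,0) count=2: revealed 1 new [(2,0)] -> total=20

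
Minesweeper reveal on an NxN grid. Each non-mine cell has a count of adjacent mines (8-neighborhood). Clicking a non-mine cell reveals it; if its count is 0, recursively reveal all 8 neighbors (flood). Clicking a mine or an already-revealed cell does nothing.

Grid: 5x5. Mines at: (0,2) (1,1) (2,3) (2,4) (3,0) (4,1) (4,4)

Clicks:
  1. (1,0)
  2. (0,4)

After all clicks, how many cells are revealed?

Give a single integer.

Answer: 5

Derivation:
Click 1 (1,0) count=1: revealed 1 new [(1,0)] -> total=1
Click 2 (0,4) count=0: revealed 4 new [(0,3) (0,4) (1,3) (1,4)] -> total=5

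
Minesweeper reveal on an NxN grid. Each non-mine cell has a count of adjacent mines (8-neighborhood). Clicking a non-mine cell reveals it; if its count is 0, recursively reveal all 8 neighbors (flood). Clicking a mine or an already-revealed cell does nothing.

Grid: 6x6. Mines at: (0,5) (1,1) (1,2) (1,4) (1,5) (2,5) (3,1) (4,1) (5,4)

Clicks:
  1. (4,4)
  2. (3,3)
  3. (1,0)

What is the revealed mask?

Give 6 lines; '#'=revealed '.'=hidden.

Click 1 (4,4) count=1: revealed 1 new [(4,4)] -> total=1
Click 2 (3,3) count=0: revealed 8 new [(2,2) (2,3) (2,4) (3,2) (3,3) (3,4) (4,2) (4,3)] -> total=9
Click 3 (1,0) count=1: revealed 1 new [(1,0)] -> total=10

Answer: ......
#.....
..###.
..###.
..###.
......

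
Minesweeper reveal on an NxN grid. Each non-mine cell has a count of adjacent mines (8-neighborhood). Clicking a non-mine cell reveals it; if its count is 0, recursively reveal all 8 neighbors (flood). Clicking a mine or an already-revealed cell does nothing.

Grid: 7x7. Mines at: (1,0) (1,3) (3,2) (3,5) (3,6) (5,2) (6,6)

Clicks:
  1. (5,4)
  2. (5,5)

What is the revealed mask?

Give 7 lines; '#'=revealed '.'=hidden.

Click 1 (5,4) count=0: revealed 9 new [(4,3) (4,4) (4,5) (5,3) (5,4) (5,5) (6,3) (6,4) (6,5)] -> total=9
Click 2 (5,5) count=1: revealed 0 new [(none)] -> total=9

Answer: .......
.......
.......
.......
...###.
...###.
...###.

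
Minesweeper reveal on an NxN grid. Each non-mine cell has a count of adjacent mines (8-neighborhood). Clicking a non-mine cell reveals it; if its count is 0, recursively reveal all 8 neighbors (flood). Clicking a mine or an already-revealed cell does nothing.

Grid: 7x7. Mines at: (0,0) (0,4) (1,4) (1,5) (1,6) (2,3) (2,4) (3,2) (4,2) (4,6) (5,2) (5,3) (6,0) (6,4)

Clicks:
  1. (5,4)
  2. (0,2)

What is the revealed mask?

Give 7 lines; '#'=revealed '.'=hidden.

Click 1 (5,4) count=2: revealed 1 new [(5,4)] -> total=1
Click 2 (0,2) count=0: revealed 6 new [(0,1) (0,2) (0,3) (1,1) (1,2) (1,3)] -> total=7

Answer: .###...
.###...
.......
.......
.......
....#..
.......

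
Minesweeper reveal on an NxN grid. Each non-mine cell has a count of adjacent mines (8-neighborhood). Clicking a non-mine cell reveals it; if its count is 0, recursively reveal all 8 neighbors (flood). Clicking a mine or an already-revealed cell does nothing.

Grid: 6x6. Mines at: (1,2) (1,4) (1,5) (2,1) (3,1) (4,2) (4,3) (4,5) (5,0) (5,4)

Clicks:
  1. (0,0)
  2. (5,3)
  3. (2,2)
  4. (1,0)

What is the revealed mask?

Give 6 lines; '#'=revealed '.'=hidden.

Answer: ##....
##....
..#...
......
......
...#..

Derivation:
Click 1 (0,0) count=0: revealed 4 new [(0,0) (0,1) (1,0) (1,1)] -> total=4
Click 2 (5,3) count=3: revealed 1 new [(5,3)] -> total=5
Click 3 (2,2) count=3: revealed 1 new [(2,2)] -> total=6
Click 4 (1,0) count=1: revealed 0 new [(none)] -> total=6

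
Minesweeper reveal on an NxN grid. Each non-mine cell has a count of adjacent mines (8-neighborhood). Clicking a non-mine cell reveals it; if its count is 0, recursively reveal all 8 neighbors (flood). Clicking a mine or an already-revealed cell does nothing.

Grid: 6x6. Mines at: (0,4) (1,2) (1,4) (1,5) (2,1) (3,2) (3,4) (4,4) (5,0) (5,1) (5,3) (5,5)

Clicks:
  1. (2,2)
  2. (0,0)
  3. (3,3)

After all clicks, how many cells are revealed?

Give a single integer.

Click 1 (2,2) count=3: revealed 1 new [(2,2)] -> total=1
Click 2 (0,0) count=0: revealed 4 new [(0,0) (0,1) (1,0) (1,1)] -> total=5
Click 3 (3,3) count=3: revealed 1 new [(3,3)] -> total=6

Answer: 6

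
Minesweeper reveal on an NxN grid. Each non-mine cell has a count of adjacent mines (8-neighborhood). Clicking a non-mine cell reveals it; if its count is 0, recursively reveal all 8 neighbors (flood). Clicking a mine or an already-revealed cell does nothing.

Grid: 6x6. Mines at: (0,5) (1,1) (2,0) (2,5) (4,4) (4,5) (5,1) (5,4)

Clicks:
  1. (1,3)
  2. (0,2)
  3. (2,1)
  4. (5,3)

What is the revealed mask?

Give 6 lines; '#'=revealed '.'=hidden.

Click 1 (1,3) count=0: revealed 17 new [(0,2) (0,3) (0,4) (1,2) (1,3) (1,4) (2,1) (2,2) (2,3) (2,4) (3,1) (3,2) (3,3) (3,4) (4,1) (4,2) (4,3)] -> total=17
Click 2 (0,2) count=1: revealed 0 new [(none)] -> total=17
Click 3 (2,1) count=2: revealed 0 new [(none)] -> total=17
Click 4 (5,3) count=2: revealed 1 new [(5,3)] -> total=18

Answer: ..###.
..###.
.####.
.####.
.###..
...#..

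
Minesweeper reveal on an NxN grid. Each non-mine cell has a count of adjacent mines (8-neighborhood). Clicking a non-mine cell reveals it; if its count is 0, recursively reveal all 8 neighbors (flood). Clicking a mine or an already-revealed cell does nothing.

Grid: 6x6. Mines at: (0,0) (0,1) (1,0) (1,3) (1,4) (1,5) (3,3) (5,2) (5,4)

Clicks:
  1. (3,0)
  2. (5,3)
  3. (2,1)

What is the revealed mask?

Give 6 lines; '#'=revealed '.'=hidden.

Answer: ......
......
###...
###...
###...
##.#..

Derivation:
Click 1 (3,0) count=0: revealed 11 new [(2,0) (2,1) (2,2) (3,0) (3,1) (3,2) (4,0) (4,1) (4,2) (5,0) (5,1)] -> total=11
Click 2 (5,3) count=2: revealed 1 new [(5,3)] -> total=12
Click 3 (2,1) count=1: revealed 0 new [(none)] -> total=12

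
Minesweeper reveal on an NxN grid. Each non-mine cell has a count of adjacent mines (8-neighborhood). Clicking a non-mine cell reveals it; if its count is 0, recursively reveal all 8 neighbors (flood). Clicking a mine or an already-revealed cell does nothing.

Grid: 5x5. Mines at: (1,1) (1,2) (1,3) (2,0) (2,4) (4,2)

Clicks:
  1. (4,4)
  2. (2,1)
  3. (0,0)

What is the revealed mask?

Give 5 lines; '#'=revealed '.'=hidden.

Answer: #....
.....
.#...
...##
...##

Derivation:
Click 1 (4,4) count=0: revealed 4 new [(3,3) (3,4) (4,3) (4,4)] -> total=4
Click 2 (2,1) count=3: revealed 1 new [(2,1)] -> total=5
Click 3 (0,0) count=1: revealed 1 new [(0,0)] -> total=6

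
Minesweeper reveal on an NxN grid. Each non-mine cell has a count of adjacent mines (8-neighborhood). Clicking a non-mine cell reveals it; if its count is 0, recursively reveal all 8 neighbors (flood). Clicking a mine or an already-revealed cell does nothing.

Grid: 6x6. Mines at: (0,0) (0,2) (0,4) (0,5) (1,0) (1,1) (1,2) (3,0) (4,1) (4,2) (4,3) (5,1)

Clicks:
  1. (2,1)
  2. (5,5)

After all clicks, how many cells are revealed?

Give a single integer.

Answer: 14

Derivation:
Click 1 (2,1) count=4: revealed 1 new [(2,1)] -> total=1
Click 2 (5,5) count=0: revealed 13 new [(1,3) (1,4) (1,5) (2,3) (2,4) (2,5) (3,3) (3,4) (3,5) (4,4) (4,5) (5,4) (5,5)] -> total=14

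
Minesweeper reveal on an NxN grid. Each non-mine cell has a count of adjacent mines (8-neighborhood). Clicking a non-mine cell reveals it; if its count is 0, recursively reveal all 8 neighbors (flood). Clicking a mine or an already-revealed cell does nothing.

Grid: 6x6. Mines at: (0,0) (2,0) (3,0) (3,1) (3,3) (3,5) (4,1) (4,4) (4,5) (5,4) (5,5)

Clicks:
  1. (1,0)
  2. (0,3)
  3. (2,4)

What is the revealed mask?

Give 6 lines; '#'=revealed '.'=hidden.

Answer: .#####
######
.#####
......
......
......

Derivation:
Click 1 (1,0) count=2: revealed 1 new [(1,0)] -> total=1
Click 2 (0,3) count=0: revealed 15 new [(0,1) (0,2) (0,3) (0,4) (0,5) (1,1) (1,2) (1,3) (1,4) (1,5) (2,1) (2,2) (2,3) (2,4) (2,5)] -> total=16
Click 3 (2,4) count=2: revealed 0 new [(none)] -> total=16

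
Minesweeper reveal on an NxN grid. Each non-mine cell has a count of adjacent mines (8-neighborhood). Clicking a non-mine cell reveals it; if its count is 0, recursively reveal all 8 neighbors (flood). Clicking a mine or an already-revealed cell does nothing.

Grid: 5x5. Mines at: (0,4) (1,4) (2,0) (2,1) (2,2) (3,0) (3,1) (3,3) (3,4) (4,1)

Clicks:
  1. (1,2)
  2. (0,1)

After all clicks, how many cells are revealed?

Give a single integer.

Click 1 (1,2) count=2: revealed 1 new [(1,2)] -> total=1
Click 2 (0,1) count=0: revealed 7 new [(0,0) (0,1) (0,2) (0,3) (1,0) (1,1) (1,3)] -> total=8

Answer: 8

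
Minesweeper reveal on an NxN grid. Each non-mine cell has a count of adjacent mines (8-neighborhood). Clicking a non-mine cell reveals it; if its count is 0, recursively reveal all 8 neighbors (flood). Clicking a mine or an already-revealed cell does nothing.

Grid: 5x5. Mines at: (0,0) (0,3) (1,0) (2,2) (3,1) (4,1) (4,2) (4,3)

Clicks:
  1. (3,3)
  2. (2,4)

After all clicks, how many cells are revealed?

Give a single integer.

Answer: 6

Derivation:
Click 1 (3,3) count=3: revealed 1 new [(3,3)] -> total=1
Click 2 (2,4) count=0: revealed 5 new [(1,3) (1,4) (2,3) (2,4) (3,4)] -> total=6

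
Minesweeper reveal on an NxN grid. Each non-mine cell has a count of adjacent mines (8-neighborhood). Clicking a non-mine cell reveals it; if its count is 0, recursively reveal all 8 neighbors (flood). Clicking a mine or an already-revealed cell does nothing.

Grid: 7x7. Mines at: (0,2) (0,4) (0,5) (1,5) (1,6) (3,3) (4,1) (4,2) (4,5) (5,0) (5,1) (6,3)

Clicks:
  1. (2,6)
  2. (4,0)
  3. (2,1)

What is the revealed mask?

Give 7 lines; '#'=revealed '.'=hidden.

Click 1 (2,6) count=2: revealed 1 new [(2,6)] -> total=1
Click 2 (4,0) count=3: revealed 1 new [(4,0)] -> total=2
Click 3 (2,1) count=0: revealed 11 new [(0,0) (0,1) (1,0) (1,1) (1,2) (2,0) (2,1) (2,2) (3,0) (3,1) (3,2)] -> total=13

Answer: ##.....
###....
###...#
###....
#......
.......
.......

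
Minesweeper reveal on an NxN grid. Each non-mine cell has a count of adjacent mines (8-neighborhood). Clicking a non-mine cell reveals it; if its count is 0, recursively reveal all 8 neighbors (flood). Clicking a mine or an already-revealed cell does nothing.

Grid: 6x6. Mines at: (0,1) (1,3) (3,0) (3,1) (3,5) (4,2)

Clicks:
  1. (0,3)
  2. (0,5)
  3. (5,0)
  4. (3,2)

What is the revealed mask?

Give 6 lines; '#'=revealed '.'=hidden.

Click 1 (0,3) count=1: revealed 1 new [(0,3)] -> total=1
Click 2 (0,5) count=0: revealed 6 new [(0,4) (0,5) (1,4) (1,5) (2,4) (2,5)] -> total=7
Click 3 (5,0) count=0: revealed 4 new [(4,0) (4,1) (5,0) (5,1)] -> total=11
Click 4 (3,2) count=2: revealed 1 new [(3,2)] -> total=12

Answer: ...###
....##
....##
..#...
##....
##....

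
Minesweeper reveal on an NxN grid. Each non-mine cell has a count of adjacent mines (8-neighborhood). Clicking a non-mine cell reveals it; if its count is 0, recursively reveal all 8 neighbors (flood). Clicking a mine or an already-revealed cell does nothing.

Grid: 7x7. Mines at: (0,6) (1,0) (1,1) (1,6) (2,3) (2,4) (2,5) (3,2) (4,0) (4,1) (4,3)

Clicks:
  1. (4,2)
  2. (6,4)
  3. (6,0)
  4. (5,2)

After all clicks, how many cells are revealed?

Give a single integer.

Answer: 21

Derivation:
Click 1 (4,2) count=3: revealed 1 new [(4,2)] -> total=1
Click 2 (6,4) count=0: revealed 20 new [(3,4) (3,5) (3,6) (4,4) (4,5) (4,6) (5,0) (5,1) (5,2) (5,3) (5,4) (5,5) (5,6) (6,0) (6,1) (6,2) (6,3) (6,4) (6,5) (6,6)] -> total=21
Click 3 (6,0) count=0: revealed 0 new [(none)] -> total=21
Click 4 (5,2) count=2: revealed 0 new [(none)] -> total=21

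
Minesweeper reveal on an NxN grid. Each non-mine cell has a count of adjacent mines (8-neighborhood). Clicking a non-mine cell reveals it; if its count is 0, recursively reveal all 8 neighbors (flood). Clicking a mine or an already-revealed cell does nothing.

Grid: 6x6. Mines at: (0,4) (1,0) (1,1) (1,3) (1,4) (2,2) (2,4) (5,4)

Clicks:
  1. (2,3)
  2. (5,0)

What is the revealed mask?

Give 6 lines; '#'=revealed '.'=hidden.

Click 1 (2,3) count=4: revealed 1 new [(2,3)] -> total=1
Click 2 (5,0) count=0: revealed 14 new [(2,0) (2,1) (3,0) (3,1) (3,2) (3,3) (4,0) (4,1) (4,2) (4,3) (5,0) (5,1) (5,2) (5,3)] -> total=15

Answer: ......
......
##.#..
####..
####..
####..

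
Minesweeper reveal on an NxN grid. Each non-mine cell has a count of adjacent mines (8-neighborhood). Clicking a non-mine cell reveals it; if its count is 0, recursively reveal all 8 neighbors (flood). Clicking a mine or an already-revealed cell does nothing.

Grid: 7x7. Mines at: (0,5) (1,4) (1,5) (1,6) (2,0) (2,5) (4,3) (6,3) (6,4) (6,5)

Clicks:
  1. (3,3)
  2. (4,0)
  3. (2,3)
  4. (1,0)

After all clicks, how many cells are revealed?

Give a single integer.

Click 1 (3,3) count=1: revealed 1 new [(3,3)] -> total=1
Click 2 (4,0) count=0: revealed 12 new [(3,0) (3,1) (3,2) (4,0) (4,1) (4,2) (5,0) (5,1) (5,2) (6,0) (6,1) (6,2)] -> total=13
Click 3 (2,3) count=1: revealed 1 new [(2,3)] -> total=14
Click 4 (1,0) count=1: revealed 1 new [(1,0)] -> total=15

Answer: 15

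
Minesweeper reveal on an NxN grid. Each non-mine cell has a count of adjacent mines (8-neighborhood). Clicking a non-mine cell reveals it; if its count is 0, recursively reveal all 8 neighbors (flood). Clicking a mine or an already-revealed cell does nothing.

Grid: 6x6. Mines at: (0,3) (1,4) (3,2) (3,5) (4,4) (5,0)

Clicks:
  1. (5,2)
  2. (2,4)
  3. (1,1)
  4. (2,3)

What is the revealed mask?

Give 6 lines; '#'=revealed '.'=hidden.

Answer: ###...
###...
#####.
##....
####..
.###..

Derivation:
Click 1 (5,2) count=0: revealed 6 new [(4,1) (4,2) (4,3) (5,1) (5,2) (5,3)] -> total=6
Click 2 (2,4) count=2: revealed 1 new [(2,4)] -> total=7
Click 3 (1,1) count=0: revealed 12 new [(0,0) (0,1) (0,2) (1,0) (1,1) (1,2) (2,0) (2,1) (2,2) (3,0) (3,1) (4,0)] -> total=19
Click 4 (2,3) count=2: revealed 1 new [(2,3)] -> total=20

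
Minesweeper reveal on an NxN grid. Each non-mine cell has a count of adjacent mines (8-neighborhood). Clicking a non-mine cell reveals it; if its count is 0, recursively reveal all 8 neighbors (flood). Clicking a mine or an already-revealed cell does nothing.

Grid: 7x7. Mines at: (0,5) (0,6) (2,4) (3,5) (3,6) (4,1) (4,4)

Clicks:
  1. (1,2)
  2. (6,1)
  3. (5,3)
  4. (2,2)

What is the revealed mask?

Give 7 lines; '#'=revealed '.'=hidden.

Click 1 (1,2) count=0: revealed 18 new [(0,0) (0,1) (0,2) (0,3) (0,4) (1,0) (1,1) (1,2) (1,3) (1,4) (2,0) (2,1) (2,2) (2,3) (3,0) (3,1) (3,2) (3,3)] -> total=18
Click 2 (6,1) count=0: revealed 16 new [(4,5) (4,6) (5,0) (5,1) (5,2) (5,3) (5,4) (5,5) (5,6) (6,0) (6,1) (6,2) (6,3) (6,4) (6,5) (6,6)] -> total=34
Click 3 (5,3) count=1: revealed 0 new [(none)] -> total=34
Click 4 (2,2) count=0: revealed 0 new [(none)] -> total=34

Answer: #####..
#####..
####...
####...
.....##
#######
#######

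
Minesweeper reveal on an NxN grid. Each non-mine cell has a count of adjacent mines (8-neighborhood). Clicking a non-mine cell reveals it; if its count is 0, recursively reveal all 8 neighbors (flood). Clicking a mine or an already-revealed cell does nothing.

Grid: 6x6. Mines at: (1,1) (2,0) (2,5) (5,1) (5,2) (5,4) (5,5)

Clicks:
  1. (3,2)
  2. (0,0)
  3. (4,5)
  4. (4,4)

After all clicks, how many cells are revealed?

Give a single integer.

Click 1 (3,2) count=0: revealed 20 new [(0,2) (0,3) (0,4) (0,5) (1,2) (1,3) (1,4) (1,5) (2,1) (2,2) (2,3) (2,4) (3,1) (3,2) (3,3) (3,4) (4,1) (4,2) (4,3) (4,4)] -> total=20
Click 2 (0,0) count=1: revealed 1 new [(0,0)] -> total=21
Click 3 (4,5) count=2: revealed 1 new [(4,5)] -> total=22
Click 4 (4,4) count=2: revealed 0 new [(none)] -> total=22

Answer: 22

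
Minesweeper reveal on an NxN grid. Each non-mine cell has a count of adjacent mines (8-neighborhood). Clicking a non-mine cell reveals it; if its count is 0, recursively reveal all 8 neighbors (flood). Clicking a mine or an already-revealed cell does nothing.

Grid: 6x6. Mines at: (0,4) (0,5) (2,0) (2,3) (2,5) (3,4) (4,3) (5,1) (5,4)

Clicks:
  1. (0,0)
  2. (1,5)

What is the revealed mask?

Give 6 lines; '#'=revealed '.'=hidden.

Click 1 (0,0) count=0: revealed 8 new [(0,0) (0,1) (0,2) (0,3) (1,0) (1,1) (1,2) (1,3)] -> total=8
Click 2 (1,5) count=3: revealed 1 new [(1,5)] -> total=9

Answer: ####..
####.#
......
......
......
......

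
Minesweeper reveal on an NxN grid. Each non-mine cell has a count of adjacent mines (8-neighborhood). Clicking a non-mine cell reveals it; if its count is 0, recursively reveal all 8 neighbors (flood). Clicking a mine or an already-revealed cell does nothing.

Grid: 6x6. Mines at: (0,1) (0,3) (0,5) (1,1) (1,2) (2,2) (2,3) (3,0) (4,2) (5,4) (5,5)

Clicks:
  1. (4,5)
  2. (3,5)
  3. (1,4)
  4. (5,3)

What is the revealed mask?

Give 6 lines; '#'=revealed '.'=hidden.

Click 1 (4,5) count=2: revealed 1 new [(4,5)] -> total=1
Click 2 (3,5) count=0: revealed 7 new [(1,4) (1,5) (2,4) (2,5) (3,4) (3,5) (4,4)] -> total=8
Click 3 (1,4) count=3: revealed 0 new [(none)] -> total=8
Click 4 (5,3) count=2: revealed 1 new [(5,3)] -> total=9

Answer: ......
....##
....##
....##
....##
...#..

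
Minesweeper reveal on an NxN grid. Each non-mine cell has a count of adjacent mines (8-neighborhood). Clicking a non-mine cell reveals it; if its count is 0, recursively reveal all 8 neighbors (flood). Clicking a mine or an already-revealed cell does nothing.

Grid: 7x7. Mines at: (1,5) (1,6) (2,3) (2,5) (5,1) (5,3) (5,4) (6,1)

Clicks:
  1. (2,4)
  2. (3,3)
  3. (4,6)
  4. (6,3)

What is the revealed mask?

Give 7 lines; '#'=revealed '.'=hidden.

Answer: .......
.......
....#..
...#.##
.....##
.....##
...#.##

Derivation:
Click 1 (2,4) count=3: revealed 1 new [(2,4)] -> total=1
Click 2 (3,3) count=1: revealed 1 new [(3,3)] -> total=2
Click 3 (4,6) count=0: revealed 8 new [(3,5) (3,6) (4,5) (4,6) (5,5) (5,6) (6,5) (6,6)] -> total=10
Click 4 (6,3) count=2: revealed 1 new [(6,3)] -> total=11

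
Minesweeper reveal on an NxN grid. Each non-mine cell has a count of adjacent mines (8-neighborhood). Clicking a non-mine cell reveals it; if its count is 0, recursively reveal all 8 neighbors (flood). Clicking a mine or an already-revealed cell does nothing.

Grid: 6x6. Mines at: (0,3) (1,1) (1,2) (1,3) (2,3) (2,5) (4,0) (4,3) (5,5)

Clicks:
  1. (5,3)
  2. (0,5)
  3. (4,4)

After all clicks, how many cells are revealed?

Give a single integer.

Click 1 (5,3) count=1: revealed 1 new [(5,3)] -> total=1
Click 2 (0,5) count=0: revealed 4 new [(0,4) (0,5) (1,4) (1,5)] -> total=5
Click 3 (4,4) count=2: revealed 1 new [(4,4)] -> total=6

Answer: 6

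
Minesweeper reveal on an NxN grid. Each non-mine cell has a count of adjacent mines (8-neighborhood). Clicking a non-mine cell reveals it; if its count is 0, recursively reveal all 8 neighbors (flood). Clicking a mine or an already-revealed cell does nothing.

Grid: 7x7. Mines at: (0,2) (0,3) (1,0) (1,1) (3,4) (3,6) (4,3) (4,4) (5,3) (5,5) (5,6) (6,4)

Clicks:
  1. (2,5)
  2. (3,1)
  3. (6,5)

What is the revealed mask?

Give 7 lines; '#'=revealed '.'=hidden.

Answer: .......
.......
###..#.
###....
###....
###....
###..#.

Derivation:
Click 1 (2,5) count=2: revealed 1 new [(2,5)] -> total=1
Click 2 (3,1) count=0: revealed 15 new [(2,0) (2,1) (2,2) (3,0) (3,1) (3,2) (4,0) (4,1) (4,2) (5,0) (5,1) (5,2) (6,0) (6,1) (6,2)] -> total=16
Click 3 (6,5) count=3: revealed 1 new [(6,5)] -> total=17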